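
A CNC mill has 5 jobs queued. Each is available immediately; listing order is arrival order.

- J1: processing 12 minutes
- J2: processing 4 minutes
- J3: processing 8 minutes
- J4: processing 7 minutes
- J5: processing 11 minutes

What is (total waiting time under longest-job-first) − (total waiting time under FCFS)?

LPT (decreasing processing time): J1 J5 J3 J4 J2.
J1: waits 0, runs 0→12
J5: waits 12, runs 12→23
J3: waits 23, runs 23→31
J4: waits 31, runs 31→38
J2: waits 38, runs 38→42
Sum = 0+12+23+31+38 = 104.
FIFO (arrival order): J1 J2 J3 J4 J5.
J1: waits 0, runs 0→12
J2: waits 12, runs 12→16
J3: waits 16, runs 16→24
J4: waits 24, runs 24→31
J5: waits 31, runs 31→42
Sum = 0+12+16+24+31 = 83.
Difference = 104 − 83 = 21.

21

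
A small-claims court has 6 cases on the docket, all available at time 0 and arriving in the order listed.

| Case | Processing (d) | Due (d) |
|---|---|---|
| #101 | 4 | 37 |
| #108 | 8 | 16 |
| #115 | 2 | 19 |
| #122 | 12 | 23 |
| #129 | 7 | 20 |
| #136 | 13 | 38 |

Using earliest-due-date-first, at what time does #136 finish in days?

EDD (increasing due date): #108 #115 #129 #122 #101 #136.
#108: 0→8
#115: 8→10
#129: 10→17
#122: 17→29
#101: 29→33
#136: 33→46

46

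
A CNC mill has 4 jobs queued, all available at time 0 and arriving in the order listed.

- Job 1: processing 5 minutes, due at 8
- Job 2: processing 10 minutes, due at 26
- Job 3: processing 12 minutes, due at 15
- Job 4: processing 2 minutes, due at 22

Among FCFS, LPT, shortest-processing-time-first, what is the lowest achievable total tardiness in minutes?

FIFO (arrival order): Job 1 Job 2 Job 3 Job 4.
Job 1: 0→5, due 8, tardiness 0
Job 2: 5→15, due 26, tardiness 0
Job 3: 15→27, due 15, tardiness 12
Job 4: 27→29, due 22, tardiness 7
Sum = 0+0+12+7 = 19.
LPT (decreasing processing time): Job 3 Job 2 Job 1 Job 4.
Job 3: 0→12, due 15, tardiness 0
Job 2: 12→22, due 26, tardiness 0
Job 1: 22→27, due 8, tardiness 19
Job 4: 27→29, due 22, tardiness 7
Sum = 0+0+19+7 = 26.
SPT (increasing processing time): Job 4 Job 1 Job 2 Job 3.
Job 4: 0→2, due 22, tardiness 0
Job 1: 2→7, due 8, tardiness 0
Job 2: 7→17, due 26, tardiness 0
Job 3: 17→29, due 15, tardiness 14
Sum = 0+0+0+14 = 14.
FIFO 19, LPT 26, SPT 14 → minimum 14.

14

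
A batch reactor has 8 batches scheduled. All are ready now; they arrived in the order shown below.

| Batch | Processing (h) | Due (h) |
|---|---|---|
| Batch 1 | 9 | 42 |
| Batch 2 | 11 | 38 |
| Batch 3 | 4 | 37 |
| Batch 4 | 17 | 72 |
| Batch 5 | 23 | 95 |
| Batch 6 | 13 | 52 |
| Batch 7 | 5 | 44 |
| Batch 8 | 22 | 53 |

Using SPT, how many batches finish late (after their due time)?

SPT (increasing processing time): Batch 3 Batch 7 Batch 1 Batch 2 Batch 6 Batch 4 Batch 8 Batch 5.
Batch 3: 0→4, due 37, tardiness 0
Batch 7: 4→9, due 44, tardiness 0
Batch 1: 9→18, due 42, tardiness 0
Batch 2: 18→29, due 38, tardiness 0
Batch 6: 29→42, due 52, tardiness 0
Batch 4: 42→59, due 72, tardiness 0
Batch 8: 59→81, due 53, tardiness 28
Batch 5: 81→104, due 95, tardiness 9
Late batches: 2.

2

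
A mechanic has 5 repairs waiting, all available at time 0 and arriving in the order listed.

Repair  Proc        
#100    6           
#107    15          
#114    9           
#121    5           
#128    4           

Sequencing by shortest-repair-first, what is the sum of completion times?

91

SPT (increasing processing time): #128 #121 #100 #114 #107.
#128: 0→4
#121: 4→9
#100: 9→15
#114: 15→24
#107: 24→39
Sum = 4+9+15+24+39 = 91.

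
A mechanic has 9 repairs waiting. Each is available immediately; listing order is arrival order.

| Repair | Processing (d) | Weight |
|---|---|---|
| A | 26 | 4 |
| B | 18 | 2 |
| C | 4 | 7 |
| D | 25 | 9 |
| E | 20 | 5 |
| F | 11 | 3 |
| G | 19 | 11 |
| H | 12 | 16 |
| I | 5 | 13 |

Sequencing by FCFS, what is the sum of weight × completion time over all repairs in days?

FIFO (arrival order): A B C D E F G H I.
A: finishes 26, weight 4, w·C = 104
B: finishes 44, weight 2, w·C = 88
C: finishes 48, weight 7, w·C = 336
D: finishes 73, weight 9, w·C = 657
E: finishes 93, weight 5, w·C = 465
F: finishes 104, weight 3, w·C = 312
G: finishes 123, weight 11, w·C = 1353
H: finishes 135, weight 16, w·C = 2160
I: finishes 140, weight 13, w·C = 1820
Sum = 104+88+336+657+465+312+1353+2160+1820 = 7295.

7295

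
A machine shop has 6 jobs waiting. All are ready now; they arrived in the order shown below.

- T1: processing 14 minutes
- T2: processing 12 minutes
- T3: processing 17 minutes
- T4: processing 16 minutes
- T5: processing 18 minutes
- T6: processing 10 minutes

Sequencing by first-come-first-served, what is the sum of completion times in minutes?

306

FIFO (arrival order): T1 T2 T3 T4 T5 T6.
T1: 0→14
T2: 14→26
T3: 26→43
T4: 43→59
T5: 59→77
T6: 77→87
Sum = 14+26+43+59+77+87 = 306.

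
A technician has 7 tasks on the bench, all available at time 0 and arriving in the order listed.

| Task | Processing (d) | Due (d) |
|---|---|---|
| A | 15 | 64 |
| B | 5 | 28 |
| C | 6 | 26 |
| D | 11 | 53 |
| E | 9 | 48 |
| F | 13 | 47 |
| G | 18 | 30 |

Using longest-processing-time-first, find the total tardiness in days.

LPT (decreasing processing time): G A F D E C B.
G: 0→18, due 30, tardiness 0
A: 18→33, due 64, tardiness 0
F: 33→46, due 47, tardiness 0
D: 46→57, due 53, tardiness 4
E: 57→66, due 48, tardiness 18
C: 66→72, due 26, tardiness 46
B: 72→77, due 28, tardiness 49
Sum = 0+0+0+4+18+46+49 = 117.

117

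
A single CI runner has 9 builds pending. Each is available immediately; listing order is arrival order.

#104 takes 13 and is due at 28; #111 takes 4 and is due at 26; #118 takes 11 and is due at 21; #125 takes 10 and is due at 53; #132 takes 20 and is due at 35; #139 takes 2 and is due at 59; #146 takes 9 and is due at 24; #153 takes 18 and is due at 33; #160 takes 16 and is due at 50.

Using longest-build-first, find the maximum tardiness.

LPT (decreasing processing time): #132 #153 #160 #104 #118 #125 #146 #111 #139.
#132: 0→20, due 35, tardiness 0
#153: 20→38, due 33, tardiness 5
#160: 38→54, due 50, tardiness 4
#104: 54→67, due 28, tardiness 39
#118: 67→78, due 21, tardiness 57
#125: 78→88, due 53, tardiness 35
#146: 88→97, due 24, tardiness 73
#111: 97→101, due 26, tardiness 75
#139: 101→103, due 59, tardiness 44
Maximum = 75.

75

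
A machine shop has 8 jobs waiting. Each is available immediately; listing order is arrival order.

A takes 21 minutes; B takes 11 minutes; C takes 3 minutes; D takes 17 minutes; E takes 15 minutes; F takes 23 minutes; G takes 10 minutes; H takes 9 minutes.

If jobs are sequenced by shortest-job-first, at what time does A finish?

SPT (increasing processing time): C H G B E D A F.
C: 0→3
H: 3→12
G: 12→22
B: 22→33
E: 33→48
D: 48→65
A: 65→86

86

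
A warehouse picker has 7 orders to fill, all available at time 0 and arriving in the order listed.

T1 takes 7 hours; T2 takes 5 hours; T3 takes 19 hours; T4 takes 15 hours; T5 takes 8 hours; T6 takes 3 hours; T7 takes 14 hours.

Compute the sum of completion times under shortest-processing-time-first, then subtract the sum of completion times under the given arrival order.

-69

SPT (increasing processing time): T6 T2 T1 T5 T7 T4 T3.
T6: 0→3
T2: 3→8
T1: 8→15
T5: 15→23
T7: 23→37
T4: 37→52
T3: 52→71
Sum = 3+8+15+23+37+52+71 = 209.
FIFO (arrival order): T1 T2 T3 T4 T5 T6 T7.
T1: 0→7
T2: 7→12
T3: 12→31
T4: 31→46
T5: 46→54
T6: 54→57
T7: 57→71
Sum = 7+12+31+46+54+57+71 = 278.
Difference = 209 − 278 = -69.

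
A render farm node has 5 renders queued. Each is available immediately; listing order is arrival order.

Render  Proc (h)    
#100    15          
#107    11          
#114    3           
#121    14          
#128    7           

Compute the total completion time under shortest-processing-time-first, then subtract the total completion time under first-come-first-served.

SPT (increasing processing time): #114 #128 #107 #121 #100.
#114: 0→3
#128: 3→10
#107: 10→21
#121: 21→35
#100: 35→50
Sum = 3+10+21+35+50 = 119.
FIFO (arrival order): #100 #107 #114 #121 #128.
#100: 0→15
#107: 15→26
#114: 26→29
#121: 29→43
#128: 43→50
Sum = 15+26+29+43+50 = 163.
Difference = 119 − 163 = -44.

-44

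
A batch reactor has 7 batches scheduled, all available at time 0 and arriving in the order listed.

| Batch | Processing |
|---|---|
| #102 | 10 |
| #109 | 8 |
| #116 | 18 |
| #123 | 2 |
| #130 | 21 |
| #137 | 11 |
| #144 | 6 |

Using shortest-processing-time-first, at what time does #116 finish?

55

SPT (increasing processing time): #123 #144 #109 #102 #137 #116 #130.
#123: 0→2
#144: 2→8
#109: 8→16
#102: 16→26
#137: 26→37
#116: 37→55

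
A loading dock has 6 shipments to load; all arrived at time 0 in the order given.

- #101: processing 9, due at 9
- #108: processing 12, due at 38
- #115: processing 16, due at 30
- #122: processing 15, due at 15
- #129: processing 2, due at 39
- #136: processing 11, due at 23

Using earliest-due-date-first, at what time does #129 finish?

EDD (increasing due date): #101 #122 #136 #115 #108 #129.
#101: 0→9
#122: 9→24
#136: 24→35
#115: 35→51
#108: 51→63
#129: 63→65

65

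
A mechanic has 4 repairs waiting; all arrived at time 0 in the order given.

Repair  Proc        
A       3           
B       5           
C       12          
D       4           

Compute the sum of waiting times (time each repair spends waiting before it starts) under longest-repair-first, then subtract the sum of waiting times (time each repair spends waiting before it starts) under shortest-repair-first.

28

LPT (decreasing processing time): C B D A.
C: waits 0, runs 0→12
B: waits 12, runs 12→17
D: waits 17, runs 17→21
A: waits 21, runs 21→24
Sum = 0+12+17+21 = 50.
SPT (increasing processing time): A D B C.
A: waits 0, runs 0→3
D: waits 3, runs 3→7
B: waits 7, runs 7→12
C: waits 12, runs 12→24
Sum = 0+3+7+12 = 22.
Difference = 50 − 22 = 28.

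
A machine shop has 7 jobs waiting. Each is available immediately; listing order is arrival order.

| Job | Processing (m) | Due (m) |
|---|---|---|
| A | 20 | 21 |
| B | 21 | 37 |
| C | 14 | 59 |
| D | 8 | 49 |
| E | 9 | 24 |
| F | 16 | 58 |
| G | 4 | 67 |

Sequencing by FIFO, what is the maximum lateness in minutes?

FIFO (arrival order): A B C D E F G.
A: 0→20, due 21, lateness -1
B: 20→41, due 37, lateness 4
C: 41→55, due 59, lateness -4
D: 55→63, due 49, lateness 14
E: 63→72, due 24, lateness 48
F: 72→88, due 58, lateness 30
G: 88→92, due 67, lateness 25
Maximum = 48.

48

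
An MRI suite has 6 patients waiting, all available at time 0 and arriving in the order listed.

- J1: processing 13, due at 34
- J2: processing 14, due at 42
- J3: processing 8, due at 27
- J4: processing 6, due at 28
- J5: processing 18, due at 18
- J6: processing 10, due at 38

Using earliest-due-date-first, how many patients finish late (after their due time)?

4

EDD (increasing due date): J5 J3 J4 J1 J6 J2.
J5: 0→18, due 18, tardiness 0
J3: 18→26, due 27, tardiness 0
J4: 26→32, due 28, tardiness 4
J1: 32→45, due 34, tardiness 11
J6: 45→55, due 38, tardiness 17
J2: 55→69, due 42, tardiness 27
Late patients: 4.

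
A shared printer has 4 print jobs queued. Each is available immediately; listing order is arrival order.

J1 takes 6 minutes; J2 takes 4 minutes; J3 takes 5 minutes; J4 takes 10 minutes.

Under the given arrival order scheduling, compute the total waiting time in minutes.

FIFO (arrival order): J1 J2 J3 J4.
J1: waits 0, runs 0→6
J2: waits 6, runs 6→10
J3: waits 10, runs 10→15
J4: waits 15, runs 15→25
Sum = 0+6+10+15 = 31.

31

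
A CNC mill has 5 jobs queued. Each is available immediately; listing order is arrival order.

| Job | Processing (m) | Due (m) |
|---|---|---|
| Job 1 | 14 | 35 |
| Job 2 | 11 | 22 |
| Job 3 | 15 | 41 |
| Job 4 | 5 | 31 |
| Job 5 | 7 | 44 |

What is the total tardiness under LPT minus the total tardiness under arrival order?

LPT (decreasing processing time): Job 3 Job 1 Job 2 Job 5 Job 4.
Job 3: 0→15, due 41, tardiness 0
Job 1: 15→29, due 35, tardiness 0
Job 2: 29→40, due 22, tardiness 18
Job 5: 40→47, due 44, tardiness 3
Job 4: 47→52, due 31, tardiness 21
Sum = 0+0+18+3+21 = 42.
FIFO (arrival order): Job 1 Job 2 Job 3 Job 4 Job 5.
Job 1: 0→14, due 35, tardiness 0
Job 2: 14→25, due 22, tardiness 3
Job 3: 25→40, due 41, tardiness 0
Job 4: 40→45, due 31, tardiness 14
Job 5: 45→52, due 44, tardiness 8
Sum = 0+3+0+14+8 = 25.
Difference = 42 − 25 = 17.

17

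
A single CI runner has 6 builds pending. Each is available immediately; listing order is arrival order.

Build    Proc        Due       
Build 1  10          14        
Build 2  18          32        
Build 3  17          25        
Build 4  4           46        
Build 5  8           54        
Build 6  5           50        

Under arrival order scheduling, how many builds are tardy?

FIFO (arrival order): Build 1 Build 2 Build 3 Build 4 Build 5 Build 6.
Build 1: 0→10, due 14, tardiness 0
Build 2: 10→28, due 32, tardiness 0
Build 3: 28→45, due 25, tardiness 20
Build 4: 45→49, due 46, tardiness 3
Build 5: 49→57, due 54, tardiness 3
Build 6: 57→62, due 50, tardiness 12
Late builds: 4.

4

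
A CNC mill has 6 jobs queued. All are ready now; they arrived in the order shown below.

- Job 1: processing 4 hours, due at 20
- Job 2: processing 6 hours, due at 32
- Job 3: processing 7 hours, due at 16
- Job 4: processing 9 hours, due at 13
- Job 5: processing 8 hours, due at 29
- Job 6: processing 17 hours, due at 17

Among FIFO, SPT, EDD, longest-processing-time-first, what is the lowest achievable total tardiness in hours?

53

FIFO (arrival order): Job 1 Job 2 Job 3 Job 4 Job 5 Job 6.
Job 1: 0→4, due 20, tardiness 0
Job 2: 4→10, due 32, tardiness 0
Job 3: 10→17, due 16, tardiness 1
Job 4: 17→26, due 13, tardiness 13
Job 5: 26→34, due 29, tardiness 5
Job 6: 34→51, due 17, tardiness 34
Sum = 0+0+1+13+5+34 = 53.
SPT (increasing processing time): Job 1 Job 2 Job 3 Job 5 Job 4 Job 6.
Job 1: 0→4, due 20, tardiness 0
Job 2: 4→10, due 32, tardiness 0
Job 3: 10→17, due 16, tardiness 1
Job 5: 17→25, due 29, tardiness 0
Job 4: 25→34, due 13, tardiness 21
Job 6: 34→51, due 17, tardiness 34
Sum = 0+0+1+0+21+34 = 56.
EDD (increasing due date): Job 4 Job 3 Job 6 Job 1 Job 5 Job 2.
Job 4: 0→9, due 13, tardiness 0
Job 3: 9→16, due 16, tardiness 0
Job 6: 16→33, due 17, tardiness 16
Job 1: 33→37, due 20, tardiness 17
Job 5: 37→45, due 29, tardiness 16
Job 2: 45→51, due 32, tardiness 19
Sum = 0+0+16+17+16+19 = 68.
LPT (decreasing processing time): Job 6 Job 4 Job 5 Job 3 Job 2 Job 1.
Job 6: 0→17, due 17, tardiness 0
Job 4: 17→26, due 13, tardiness 13
Job 5: 26→34, due 29, tardiness 5
Job 3: 34→41, due 16, tardiness 25
Job 2: 41→47, due 32, tardiness 15
Job 1: 47→51, due 20, tardiness 31
Sum = 0+13+5+25+15+31 = 89.
FIFO 53, SPT 56, EDD 68, LPT 89 → minimum 53.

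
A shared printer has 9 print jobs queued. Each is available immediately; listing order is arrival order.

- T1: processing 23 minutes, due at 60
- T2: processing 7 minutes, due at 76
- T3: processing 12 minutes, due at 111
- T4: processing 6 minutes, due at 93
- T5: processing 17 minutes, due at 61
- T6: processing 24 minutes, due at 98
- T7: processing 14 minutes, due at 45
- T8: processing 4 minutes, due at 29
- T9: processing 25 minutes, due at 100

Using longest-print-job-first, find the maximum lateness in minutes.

103

LPT (decreasing processing time): T9 T6 T1 T5 T7 T3 T2 T4 T8.
T9: 0→25, due 100, lateness -75
T6: 25→49, due 98, lateness -49
T1: 49→72, due 60, lateness 12
T5: 72→89, due 61, lateness 28
T7: 89→103, due 45, lateness 58
T3: 103→115, due 111, lateness 4
T2: 115→122, due 76, lateness 46
T4: 122→128, due 93, lateness 35
T8: 128→132, due 29, lateness 103
Maximum = 103.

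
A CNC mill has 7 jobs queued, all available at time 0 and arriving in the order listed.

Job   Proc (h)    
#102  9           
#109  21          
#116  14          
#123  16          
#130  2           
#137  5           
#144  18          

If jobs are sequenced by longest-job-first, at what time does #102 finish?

78

LPT (decreasing processing time): #109 #144 #123 #116 #102 #137 #130.
#109: 0→21
#144: 21→39
#123: 39→55
#116: 55→69
#102: 69→78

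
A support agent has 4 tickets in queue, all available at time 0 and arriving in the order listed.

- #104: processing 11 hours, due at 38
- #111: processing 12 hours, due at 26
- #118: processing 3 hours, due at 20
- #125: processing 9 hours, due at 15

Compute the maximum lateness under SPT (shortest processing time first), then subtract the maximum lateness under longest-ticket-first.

SPT (increasing processing time): #118 #125 #104 #111.
#118: 0→3, due 20, lateness -17
#125: 3→12, due 15, lateness -3
#104: 12→23, due 38, lateness -15
#111: 23→35, due 26, lateness 9
Maximum = 9.
LPT (decreasing processing time): #111 #104 #125 #118.
#111: 0→12, due 26, lateness -14
#104: 12→23, due 38, lateness -15
#125: 23→32, due 15, lateness 17
#118: 32→35, due 20, lateness 15
Maximum = 17.
Difference = 9 − 17 = -8.

-8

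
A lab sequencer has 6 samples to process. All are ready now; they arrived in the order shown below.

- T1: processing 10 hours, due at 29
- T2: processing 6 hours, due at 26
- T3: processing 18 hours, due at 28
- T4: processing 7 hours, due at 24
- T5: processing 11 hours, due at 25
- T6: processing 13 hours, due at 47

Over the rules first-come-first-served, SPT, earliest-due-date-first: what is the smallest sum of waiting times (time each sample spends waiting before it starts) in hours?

123

FIFO (arrival order): T1 T2 T3 T4 T5 T6.
T1: waits 0, runs 0→10
T2: waits 10, runs 10→16
T3: waits 16, runs 16→34
T4: waits 34, runs 34→41
T5: waits 41, runs 41→52
T6: waits 52, runs 52→65
Sum = 0+10+16+34+41+52 = 153.
SPT (increasing processing time): T2 T4 T1 T5 T6 T3.
T2: waits 0, runs 0→6
T4: waits 6, runs 6→13
T1: waits 13, runs 13→23
T5: waits 23, runs 23→34
T6: waits 34, runs 34→47
T3: waits 47, runs 47→65
Sum = 0+6+13+23+34+47 = 123.
EDD (increasing due date): T4 T5 T2 T3 T1 T6.
T4: waits 0, runs 0→7
T5: waits 7, runs 7→18
T2: waits 18, runs 18→24
T3: waits 24, runs 24→42
T1: waits 42, runs 42→52
T6: waits 52, runs 52→65
Sum = 0+7+18+24+42+52 = 143.
FIFO 153, SPT 123, EDD 143 → minimum 123.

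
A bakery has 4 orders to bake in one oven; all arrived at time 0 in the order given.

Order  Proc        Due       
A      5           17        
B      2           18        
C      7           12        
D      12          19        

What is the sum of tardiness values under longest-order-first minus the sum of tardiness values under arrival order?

LPT (decreasing processing time): D C A B.
D: 0→12, due 19, tardiness 0
C: 12→19, due 12, tardiness 7
A: 19→24, due 17, tardiness 7
B: 24→26, due 18, tardiness 8
Sum = 0+7+7+8 = 22.
FIFO (arrival order): A B C D.
A: 0→5, due 17, tardiness 0
B: 5→7, due 18, tardiness 0
C: 7→14, due 12, tardiness 2
D: 14→26, due 19, tardiness 7
Sum = 0+0+2+7 = 9.
Difference = 22 − 9 = 13.

13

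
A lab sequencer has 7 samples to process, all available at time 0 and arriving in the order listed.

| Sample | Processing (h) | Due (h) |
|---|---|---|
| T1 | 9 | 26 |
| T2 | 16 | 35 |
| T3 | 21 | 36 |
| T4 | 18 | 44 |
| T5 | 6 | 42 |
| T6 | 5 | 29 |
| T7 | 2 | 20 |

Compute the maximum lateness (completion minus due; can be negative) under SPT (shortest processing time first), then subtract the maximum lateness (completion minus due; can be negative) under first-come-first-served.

-16

SPT (increasing processing time): T7 T6 T5 T1 T2 T4 T3.
T7: 0→2, due 20, lateness -18
T6: 2→7, due 29, lateness -22
T5: 7→13, due 42, lateness -29
T1: 13→22, due 26, lateness -4
T2: 22→38, due 35, lateness 3
T4: 38→56, due 44, lateness 12
T3: 56→77, due 36, lateness 41
Maximum = 41.
FIFO (arrival order): T1 T2 T3 T4 T5 T6 T7.
T1: 0→9, due 26, lateness -17
T2: 9→25, due 35, lateness -10
T3: 25→46, due 36, lateness 10
T4: 46→64, due 44, lateness 20
T5: 64→70, due 42, lateness 28
T6: 70→75, due 29, lateness 46
T7: 75→77, due 20, lateness 57
Maximum = 57.
Difference = 41 − 57 = -16.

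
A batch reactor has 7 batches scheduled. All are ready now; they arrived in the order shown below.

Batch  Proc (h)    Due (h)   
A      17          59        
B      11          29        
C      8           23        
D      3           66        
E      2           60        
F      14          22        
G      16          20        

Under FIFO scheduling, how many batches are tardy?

FIFO (arrival order): A B C D E F G.
A: 0→17, due 59, tardiness 0
B: 17→28, due 29, tardiness 0
C: 28→36, due 23, tardiness 13
D: 36→39, due 66, tardiness 0
E: 39→41, due 60, tardiness 0
F: 41→55, due 22, tardiness 33
G: 55→71, due 20, tardiness 51
Late batches: 3.

3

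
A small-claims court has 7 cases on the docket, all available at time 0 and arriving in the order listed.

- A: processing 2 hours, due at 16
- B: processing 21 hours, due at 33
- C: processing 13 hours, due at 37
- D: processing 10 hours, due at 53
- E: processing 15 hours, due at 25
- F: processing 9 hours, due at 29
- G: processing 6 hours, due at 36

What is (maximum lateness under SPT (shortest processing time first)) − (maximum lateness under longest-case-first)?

-17

SPT (increasing processing time): A G F D C E B.
A: 0→2, due 16, lateness -14
G: 2→8, due 36, lateness -28
F: 8→17, due 29, lateness -12
D: 17→27, due 53, lateness -26
C: 27→40, due 37, lateness 3
E: 40→55, due 25, lateness 30
B: 55→76, due 33, lateness 43
Maximum = 43.
LPT (decreasing processing time): B E C D F G A.
B: 0→21, due 33, lateness -12
E: 21→36, due 25, lateness 11
C: 36→49, due 37, lateness 12
D: 49→59, due 53, lateness 6
F: 59→68, due 29, lateness 39
G: 68→74, due 36, lateness 38
A: 74→76, due 16, lateness 60
Maximum = 60.
Difference = 43 − 60 = -17.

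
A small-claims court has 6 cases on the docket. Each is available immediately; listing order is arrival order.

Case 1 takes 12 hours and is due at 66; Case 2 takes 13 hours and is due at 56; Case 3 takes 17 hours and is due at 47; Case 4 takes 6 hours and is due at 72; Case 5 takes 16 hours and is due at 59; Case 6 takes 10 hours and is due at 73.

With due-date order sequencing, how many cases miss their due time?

EDD (increasing due date): Case 3 Case 2 Case 5 Case 1 Case 4 Case 6.
Case 3: 0→17, due 47, tardiness 0
Case 2: 17→30, due 56, tardiness 0
Case 5: 30→46, due 59, tardiness 0
Case 1: 46→58, due 66, tardiness 0
Case 4: 58→64, due 72, tardiness 0
Case 6: 64→74, due 73, tardiness 1
Late cases: 1.

1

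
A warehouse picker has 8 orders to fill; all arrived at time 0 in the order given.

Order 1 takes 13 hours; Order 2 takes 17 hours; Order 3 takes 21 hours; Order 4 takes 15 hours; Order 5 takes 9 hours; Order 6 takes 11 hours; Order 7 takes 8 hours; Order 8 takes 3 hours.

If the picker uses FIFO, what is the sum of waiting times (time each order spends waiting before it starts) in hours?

415

FIFO (arrival order): Order 1 Order 2 Order 3 Order 4 Order 5 Order 6 Order 7 Order 8.
Order 1: waits 0, runs 0→13
Order 2: waits 13, runs 13→30
Order 3: waits 30, runs 30→51
Order 4: waits 51, runs 51→66
Order 5: waits 66, runs 66→75
Order 6: waits 75, runs 75→86
Order 7: waits 86, runs 86→94
Order 8: waits 94, runs 94→97
Sum = 0+13+30+51+66+75+86+94 = 415.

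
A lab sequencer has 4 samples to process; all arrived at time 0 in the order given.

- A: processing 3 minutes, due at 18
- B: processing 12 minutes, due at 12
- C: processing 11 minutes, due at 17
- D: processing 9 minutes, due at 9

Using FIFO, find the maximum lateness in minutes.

26

FIFO (arrival order): A B C D.
A: 0→3, due 18, lateness -15
B: 3→15, due 12, lateness 3
C: 15→26, due 17, lateness 9
D: 26→35, due 9, lateness 26
Maximum = 26.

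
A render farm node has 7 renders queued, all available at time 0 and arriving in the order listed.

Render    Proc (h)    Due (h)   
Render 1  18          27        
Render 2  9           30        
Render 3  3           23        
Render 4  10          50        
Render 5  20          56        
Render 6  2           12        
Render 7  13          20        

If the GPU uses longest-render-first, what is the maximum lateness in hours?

63

LPT (decreasing processing time): Render 5 Render 1 Render 7 Render 4 Render 2 Render 3 Render 6.
Render 5: 0→20, due 56, lateness -36
Render 1: 20→38, due 27, lateness 11
Render 7: 38→51, due 20, lateness 31
Render 4: 51→61, due 50, lateness 11
Render 2: 61→70, due 30, lateness 40
Render 3: 70→73, due 23, lateness 50
Render 6: 73→75, due 12, lateness 63
Maximum = 63.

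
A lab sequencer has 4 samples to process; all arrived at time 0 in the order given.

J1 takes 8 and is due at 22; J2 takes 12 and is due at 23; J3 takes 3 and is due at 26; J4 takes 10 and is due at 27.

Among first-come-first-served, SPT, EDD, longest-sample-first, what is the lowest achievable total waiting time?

FIFO (arrival order): J1 J2 J3 J4.
J1: waits 0, runs 0→8
J2: waits 8, runs 8→20
J3: waits 20, runs 20→23
J4: waits 23, runs 23→33
Sum = 0+8+20+23 = 51.
SPT (increasing processing time): J3 J1 J4 J2.
J3: waits 0, runs 0→3
J1: waits 3, runs 3→11
J4: waits 11, runs 11→21
J2: waits 21, runs 21→33
Sum = 0+3+11+21 = 35.
EDD (increasing due date): J1 J2 J3 J4.
J1: waits 0, runs 0→8
J2: waits 8, runs 8→20
J3: waits 20, runs 20→23
J4: waits 23, runs 23→33
Sum = 0+8+20+23 = 51.
LPT (decreasing processing time): J2 J4 J1 J3.
J2: waits 0, runs 0→12
J4: waits 12, runs 12→22
J1: waits 22, runs 22→30
J3: waits 30, runs 30→33
Sum = 0+12+22+30 = 64.
FIFO 51, SPT 35, EDD 51, LPT 64 → minimum 35.

35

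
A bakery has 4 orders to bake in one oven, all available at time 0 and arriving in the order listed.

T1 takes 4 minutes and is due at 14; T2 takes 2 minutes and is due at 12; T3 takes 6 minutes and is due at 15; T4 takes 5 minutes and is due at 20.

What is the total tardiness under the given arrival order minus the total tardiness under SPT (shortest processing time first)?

FIFO (arrival order): T1 T2 T3 T4.
T1: 0→4, due 14, tardiness 0
T2: 4→6, due 12, tardiness 0
T3: 6→12, due 15, tardiness 0
T4: 12→17, due 20, tardiness 0
Sum = 0+0+0+0 = 0.
SPT (increasing processing time): T2 T1 T4 T3.
T2: 0→2, due 12, tardiness 0
T1: 2→6, due 14, tardiness 0
T4: 6→11, due 20, tardiness 0
T3: 11→17, due 15, tardiness 2
Sum = 0+0+0+2 = 2.
Difference = 0 − 2 = -2.

-2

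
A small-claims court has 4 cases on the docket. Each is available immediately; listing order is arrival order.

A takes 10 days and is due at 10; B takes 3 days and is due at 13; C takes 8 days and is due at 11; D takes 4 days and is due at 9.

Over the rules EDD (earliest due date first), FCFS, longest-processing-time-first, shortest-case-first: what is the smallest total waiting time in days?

25

EDD (increasing due date): D A C B.
D: waits 0, runs 0→4
A: waits 4, runs 4→14
C: waits 14, runs 14→22
B: waits 22, runs 22→25
Sum = 0+4+14+22 = 40.
FIFO (arrival order): A B C D.
A: waits 0, runs 0→10
B: waits 10, runs 10→13
C: waits 13, runs 13→21
D: waits 21, runs 21→25
Sum = 0+10+13+21 = 44.
LPT (decreasing processing time): A C D B.
A: waits 0, runs 0→10
C: waits 10, runs 10→18
D: waits 18, runs 18→22
B: waits 22, runs 22→25
Sum = 0+10+18+22 = 50.
SPT (increasing processing time): B D C A.
B: waits 0, runs 0→3
D: waits 3, runs 3→7
C: waits 7, runs 7→15
A: waits 15, runs 15→25
Sum = 0+3+7+15 = 25.
EDD 40, FIFO 44, LPT 50, SPT 25 → minimum 25.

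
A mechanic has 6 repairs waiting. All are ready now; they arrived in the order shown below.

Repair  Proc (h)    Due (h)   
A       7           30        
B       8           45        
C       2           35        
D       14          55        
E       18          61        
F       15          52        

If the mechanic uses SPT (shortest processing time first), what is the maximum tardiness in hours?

3

SPT (increasing processing time): C A B D F E.
C: 0→2, due 35, tardiness 0
A: 2→9, due 30, tardiness 0
B: 9→17, due 45, tardiness 0
D: 17→31, due 55, tardiness 0
F: 31→46, due 52, tardiness 0
E: 46→64, due 61, tardiness 3
Maximum = 3.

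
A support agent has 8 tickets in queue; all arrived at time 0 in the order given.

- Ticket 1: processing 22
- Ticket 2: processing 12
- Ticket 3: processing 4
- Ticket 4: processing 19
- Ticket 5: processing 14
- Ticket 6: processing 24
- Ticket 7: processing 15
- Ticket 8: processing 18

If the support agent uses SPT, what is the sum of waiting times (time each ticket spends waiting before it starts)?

344

SPT (increasing processing time): Ticket 3 Ticket 2 Ticket 5 Ticket 7 Ticket 8 Ticket 4 Ticket 1 Ticket 6.
Ticket 3: waits 0, runs 0→4
Ticket 2: waits 4, runs 4→16
Ticket 5: waits 16, runs 16→30
Ticket 7: waits 30, runs 30→45
Ticket 8: waits 45, runs 45→63
Ticket 4: waits 63, runs 63→82
Ticket 1: waits 82, runs 82→104
Ticket 6: waits 104, runs 104→128
Sum = 0+4+16+30+45+63+82+104 = 344.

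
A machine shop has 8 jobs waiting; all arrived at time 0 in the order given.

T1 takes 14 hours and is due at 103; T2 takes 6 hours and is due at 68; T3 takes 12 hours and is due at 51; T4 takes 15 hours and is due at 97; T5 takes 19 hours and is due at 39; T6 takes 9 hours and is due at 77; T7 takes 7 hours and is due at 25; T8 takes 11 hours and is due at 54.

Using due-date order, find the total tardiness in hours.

EDD (increasing due date): T7 T5 T3 T8 T2 T6 T4 T1.
T7: 0→7, due 25, tardiness 0
T5: 7→26, due 39, tardiness 0
T3: 26→38, due 51, tardiness 0
T8: 38→49, due 54, tardiness 0
T2: 49→55, due 68, tardiness 0
T6: 55→64, due 77, tardiness 0
T4: 64→79, due 97, tardiness 0
T1: 79→93, due 103, tardiness 0
Sum = 0+0+0+0+0+0+0+0 = 0.

0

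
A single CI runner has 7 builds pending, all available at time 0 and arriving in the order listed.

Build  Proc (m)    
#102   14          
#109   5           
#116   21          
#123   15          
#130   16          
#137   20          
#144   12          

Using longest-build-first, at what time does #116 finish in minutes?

21

LPT (decreasing processing time): #116 #137 #130 #123 #102 #144 #109.
#116: 0→21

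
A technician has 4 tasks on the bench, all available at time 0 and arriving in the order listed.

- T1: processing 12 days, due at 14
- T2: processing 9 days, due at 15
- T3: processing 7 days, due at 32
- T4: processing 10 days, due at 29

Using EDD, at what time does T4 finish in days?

EDD (increasing due date): T1 T2 T4 T3.
T1: 0→12
T2: 12→21
T4: 21→31

31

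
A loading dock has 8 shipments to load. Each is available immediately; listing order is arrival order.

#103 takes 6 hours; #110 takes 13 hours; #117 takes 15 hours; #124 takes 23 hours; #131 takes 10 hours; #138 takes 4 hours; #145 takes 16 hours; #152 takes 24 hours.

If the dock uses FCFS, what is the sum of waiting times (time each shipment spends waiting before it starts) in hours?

FIFO (arrival order): #103 #110 #117 #124 #131 #138 #145 #152.
#103: waits 0, runs 0→6
#110: waits 6, runs 6→19
#117: waits 19, runs 19→34
#124: waits 34, runs 34→57
#131: waits 57, runs 57→67
#138: waits 67, runs 67→71
#145: waits 71, runs 71→87
#152: waits 87, runs 87→111
Sum = 0+6+19+34+57+67+71+87 = 341.

341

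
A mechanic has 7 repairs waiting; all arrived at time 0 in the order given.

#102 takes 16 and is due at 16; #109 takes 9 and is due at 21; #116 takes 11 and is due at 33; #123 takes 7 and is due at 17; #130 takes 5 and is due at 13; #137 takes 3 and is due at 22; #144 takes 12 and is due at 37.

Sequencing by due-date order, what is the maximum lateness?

26

EDD (increasing due date): #130 #102 #123 #109 #137 #116 #144.
#130: 0→5, due 13, lateness -8
#102: 5→21, due 16, lateness 5
#123: 21→28, due 17, lateness 11
#109: 28→37, due 21, lateness 16
#137: 37→40, due 22, lateness 18
#116: 40→51, due 33, lateness 18
#144: 51→63, due 37, lateness 26
Maximum = 26.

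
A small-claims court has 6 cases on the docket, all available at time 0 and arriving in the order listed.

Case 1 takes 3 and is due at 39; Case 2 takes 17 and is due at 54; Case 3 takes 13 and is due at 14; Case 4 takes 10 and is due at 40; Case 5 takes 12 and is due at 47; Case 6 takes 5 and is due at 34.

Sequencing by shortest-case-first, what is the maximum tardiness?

SPT (increasing processing time): Case 1 Case 6 Case 4 Case 5 Case 3 Case 2.
Case 1: 0→3, due 39, tardiness 0
Case 6: 3→8, due 34, tardiness 0
Case 4: 8→18, due 40, tardiness 0
Case 5: 18→30, due 47, tardiness 0
Case 3: 30→43, due 14, tardiness 29
Case 2: 43→60, due 54, tardiness 6
Maximum = 29.

29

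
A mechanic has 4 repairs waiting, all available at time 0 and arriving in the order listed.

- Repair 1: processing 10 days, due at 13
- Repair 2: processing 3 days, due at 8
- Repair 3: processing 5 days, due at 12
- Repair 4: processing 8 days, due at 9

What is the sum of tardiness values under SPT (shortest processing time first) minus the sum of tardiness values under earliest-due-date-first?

SPT (increasing processing time): Repair 2 Repair 3 Repair 4 Repair 1.
Repair 2: 0→3, due 8, tardiness 0
Repair 3: 3→8, due 12, tardiness 0
Repair 4: 8→16, due 9, tardiness 7
Repair 1: 16→26, due 13, tardiness 13
Sum = 0+0+7+13 = 20.
EDD (increasing due date): Repair 2 Repair 4 Repair 3 Repair 1.
Repair 2: 0→3, due 8, tardiness 0
Repair 4: 3→11, due 9, tardiness 2
Repair 3: 11→16, due 12, tardiness 4
Repair 1: 16→26, due 13, tardiness 13
Sum = 0+2+4+13 = 19.
Difference = 20 − 19 = 1.

1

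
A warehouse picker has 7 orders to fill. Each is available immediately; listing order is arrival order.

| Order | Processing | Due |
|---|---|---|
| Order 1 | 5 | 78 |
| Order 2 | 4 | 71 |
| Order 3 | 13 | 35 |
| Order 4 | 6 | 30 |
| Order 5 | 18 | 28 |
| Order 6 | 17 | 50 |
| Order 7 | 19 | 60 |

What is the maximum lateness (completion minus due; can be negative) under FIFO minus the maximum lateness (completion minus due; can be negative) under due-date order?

9

FIFO (arrival order): Order 1 Order 2 Order 3 Order 4 Order 5 Order 6 Order 7.
Order 1: 0→5, due 78, lateness -73
Order 2: 5→9, due 71, lateness -62
Order 3: 9→22, due 35, lateness -13
Order 4: 22→28, due 30, lateness -2
Order 5: 28→46, due 28, lateness 18
Order 6: 46→63, due 50, lateness 13
Order 7: 63→82, due 60, lateness 22
Maximum = 22.
EDD (increasing due date): Order 5 Order 4 Order 3 Order 6 Order 7 Order 2 Order 1.
Order 5: 0→18, due 28, lateness -10
Order 4: 18→24, due 30, lateness -6
Order 3: 24→37, due 35, lateness 2
Order 6: 37→54, due 50, lateness 4
Order 7: 54→73, due 60, lateness 13
Order 2: 73→77, due 71, lateness 6
Order 1: 77→82, due 78, lateness 4
Maximum = 13.
Difference = 22 − 13 = 9.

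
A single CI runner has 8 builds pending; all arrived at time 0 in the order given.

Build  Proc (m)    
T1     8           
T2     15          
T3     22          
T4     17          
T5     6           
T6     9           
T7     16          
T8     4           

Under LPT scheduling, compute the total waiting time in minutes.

445

LPT (decreasing processing time): T3 T4 T7 T2 T6 T1 T5 T8.
T3: waits 0, runs 0→22
T4: waits 22, runs 22→39
T7: waits 39, runs 39→55
T2: waits 55, runs 55→70
T6: waits 70, runs 70→79
T1: waits 79, runs 79→87
T5: waits 87, runs 87→93
T8: waits 93, runs 93→97
Sum = 0+22+39+55+70+79+87+93 = 445.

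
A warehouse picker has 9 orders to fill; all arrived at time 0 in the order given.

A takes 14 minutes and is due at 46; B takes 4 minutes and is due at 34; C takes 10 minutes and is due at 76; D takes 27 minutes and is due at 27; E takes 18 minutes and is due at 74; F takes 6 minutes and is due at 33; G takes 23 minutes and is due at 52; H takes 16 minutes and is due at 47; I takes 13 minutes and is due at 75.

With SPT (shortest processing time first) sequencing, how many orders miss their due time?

5

SPT (increasing processing time): B F C I A H E G D.
B: 0→4, due 34, tardiness 0
F: 4→10, due 33, tardiness 0
C: 10→20, due 76, tardiness 0
I: 20→33, due 75, tardiness 0
A: 33→47, due 46, tardiness 1
H: 47→63, due 47, tardiness 16
E: 63→81, due 74, tardiness 7
G: 81→104, due 52, tardiness 52
D: 104→131, due 27, tardiness 104
Late orders: 5.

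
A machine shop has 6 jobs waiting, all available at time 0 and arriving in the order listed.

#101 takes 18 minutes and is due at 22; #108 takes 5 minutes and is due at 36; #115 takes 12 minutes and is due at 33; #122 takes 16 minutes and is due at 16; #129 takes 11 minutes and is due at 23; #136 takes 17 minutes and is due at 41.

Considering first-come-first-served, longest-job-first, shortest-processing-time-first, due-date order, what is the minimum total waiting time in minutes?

FIFO (arrival order): #101 #108 #115 #122 #129 #136.
#101: waits 0, runs 0→18
#108: waits 18, runs 18→23
#115: waits 23, runs 23→35
#122: waits 35, runs 35→51
#129: waits 51, runs 51→62
#136: waits 62, runs 62→79
Sum = 0+18+23+35+51+62 = 189.
LPT (decreasing processing time): #101 #136 #122 #115 #129 #108.
#101: waits 0, runs 0→18
#136: waits 18, runs 18→35
#122: waits 35, runs 35→51
#115: waits 51, runs 51→63
#129: waits 63, runs 63→74
#108: waits 74, runs 74→79
Sum = 0+18+35+51+63+74 = 241.
SPT (increasing processing time): #108 #129 #115 #122 #136 #101.
#108: waits 0, runs 0→5
#129: waits 5, runs 5→16
#115: waits 16, runs 16→28
#122: waits 28, runs 28→44
#136: waits 44, runs 44→61
#101: waits 61, runs 61→79
Sum = 0+5+16+28+44+61 = 154.
EDD (increasing due date): #122 #101 #129 #115 #108 #136.
#122: waits 0, runs 0→16
#101: waits 16, runs 16→34
#129: waits 34, runs 34→45
#115: waits 45, runs 45→57
#108: waits 57, runs 57→62
#136: waits 62, runs 62→79
Sum = 0+16+34+45+57+62 = 214.
FIFO 189, LPT 241, SPT 154, EDD 214 → minimum 154.

154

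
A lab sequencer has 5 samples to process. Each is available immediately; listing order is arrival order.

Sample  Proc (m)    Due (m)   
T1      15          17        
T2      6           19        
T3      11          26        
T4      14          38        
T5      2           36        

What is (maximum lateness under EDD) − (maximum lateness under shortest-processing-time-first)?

-21

EDD (increasing due date): T1 T2 T3 T5 T4.
T1: 0→15, due 17, lateness -2
T2: 15→21, due 19, lateness 2
T3: 21→32, due 26, lateness 6
T5: 32→34, due 36, lateness -2
T4: 34→48, due 38, lateness 10
Maximum = 10.
SPT (increasing processing time): T5 T2 T3 T4 T1.
T5: 0→2, due 36, lateness -34
T2: 2→8, due 19, lateness -11
T3: 8→19, due 26, lateness -7
T4: 19→33, due 38, lateness -5
T1: 33→48, due 17, lateness 31
Maximum = 31.
Difference = 10 − 31 = -21.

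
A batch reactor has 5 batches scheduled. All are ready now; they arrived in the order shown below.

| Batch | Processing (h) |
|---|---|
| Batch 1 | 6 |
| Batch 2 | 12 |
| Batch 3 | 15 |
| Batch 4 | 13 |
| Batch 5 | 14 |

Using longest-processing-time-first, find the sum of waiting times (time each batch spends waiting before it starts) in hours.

LPT (decreasing processing time): Batch 3 Batch 5 Batch 4 Batch 2 Batch 1.
Batch 3: waits 0, runs 0→15
Batch 5: waits 15, runs 15→29
Batch 4: waits 29, runs 29→42
Batch 2: waits 42, runs 42→54
Batch 1: waits 54, runs 54→60
Sum = 0+15+29+42+54 = 140.

140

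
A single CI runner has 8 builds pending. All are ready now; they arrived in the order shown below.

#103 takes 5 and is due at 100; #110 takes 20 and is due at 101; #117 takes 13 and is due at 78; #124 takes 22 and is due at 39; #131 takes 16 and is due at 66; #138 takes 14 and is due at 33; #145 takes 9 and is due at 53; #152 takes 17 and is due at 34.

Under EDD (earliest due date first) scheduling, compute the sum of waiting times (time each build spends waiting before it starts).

EDD (increasing due date): #138 #152 #124 #145 #131 #117 #103 #110.
#138: waits 0, runs 0→14
#152: waits 14, runs 14→31
#124: waits 31, runs 31→53
#145: waits 53, runs 53→62
#131: waits 62, runs 62→78
#117: waits 78, runs 78→91
#103: waits 91, runs 91→96
#110: waits 96, runs 96→116
Sum = 0+14+31+53+62+78+91+96 = 425.

425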